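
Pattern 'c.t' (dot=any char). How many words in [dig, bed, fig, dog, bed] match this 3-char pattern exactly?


Pattern 'c.t' means: starts with 'c', any single char, ends with 't'.
Checking each word (must be exactly 3 chars):
  'dig' (len=3): no
  'bed' (len=3): no
  'fig' (len=3): no
  'dog' (len=3): no
  'bed' (len=3): no
Matching words: []
Total: 0

0


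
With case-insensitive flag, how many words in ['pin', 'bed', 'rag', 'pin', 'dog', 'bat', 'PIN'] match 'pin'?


Case-insensitive matching: compare each word's lowercase form to 'pin'.
  'pin' -> lower='pin' -> MATCH
  'bed' -> lower='bed' -> no
  'rag' -> lower='rag' -> no
  'pin' -> lower='pin' -> MATCH
  'dog' -> lower='dog' -> no
  'bat' -> lower='bat' -> no
  'PIN' -> lower='pin' -> MATCH
Matches: ['pin', 'pin', 'PIN']
Count: 3

3


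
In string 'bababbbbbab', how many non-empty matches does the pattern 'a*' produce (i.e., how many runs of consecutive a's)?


Pattern 'a*' matches zero or more a's. We want non-empty runs of consecutive a's.
String: 'bababbbbbab'
Walking through the string to find runs of a's:
  Run 1: positions 1-1 -> 'a'
  Run 2: positions 3-3 -> 'a'
  Run 3: positions 9-9 -> 'a'
Non-empty runs found: ['a', 'a', 'a']
Count: 3

3


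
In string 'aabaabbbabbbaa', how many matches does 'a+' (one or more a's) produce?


Pattern 'a+' matches one or more consecutive a's.
String: 'aabaabbbabbbaa'
Scanning for runs of a:
  Match 1: 'aa' (length 2)
  Match 2: 'aa' (length 2)
  Match 3: 'a' (length 1)
  Match 4: 'aa' (length 2)
Total matches: 4

4


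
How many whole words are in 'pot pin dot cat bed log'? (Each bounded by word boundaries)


Word boundaries (\b) mark the start/end of each word.
Text: 'pot pin dot cat bed log'
Splitting by whitespace:
  Word 1: 'pot'
  Word 2: 'pin'
  Word 3: 'dot'
  Word 4: 'cat'
  Word 5: 'bed'
  Word 6: 'log'
Total whole words: 6

6


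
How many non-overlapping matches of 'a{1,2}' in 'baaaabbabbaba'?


Pattern 'a{1,2}' matches between 1 and 2 consecutive a's (greedy).
String: 'baaaabbabbaba'
Finding runs of a's and applying greedy matching:
  Run at pos 1: 'aaaa' (length 4)
  Run at pos 7: 'a' (length 1)
  Run at pos 10: 'a' (length 1)
  Run at pos 12: 'a' (length 1)
Matches: ['aa', 'aa', 'a', 'a', 'a']
Count: 5

5


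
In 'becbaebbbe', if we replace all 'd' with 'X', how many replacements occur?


re.sub('d', 'X', text) replaces every occurrence of 'd' with 'X'.
Text: 'becbaebbbe'
Scanning for 'd':
Total replacements: 0

0


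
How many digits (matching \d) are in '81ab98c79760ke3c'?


\d matches any digit 0-9.
Scanning '81ab98c79760ke3c':
  pos 0: '8' -> DIGIT
  pos 1: '1' -> DIGIT
  pos 4: '9' -> DIGIT
  pos 5: '8' -> DIGIT
  pos 7: '7' -> DIGIT
  pos 8: '9' -> DIGIT
  pos 9: '7' -> DIGIT
  pos 10: '6' -> DIGIT
  pos 11: '0' -> DIGIT
  pos 14: '3' -> DIGIT
Digits found: ['8', '1', '9', '8', '7', '9', '7', '6', '0', '3']
Total: 10

10


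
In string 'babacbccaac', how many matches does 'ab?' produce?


Pattern 'ab?' matches 'a' optionally followed by 'b'.
String: 'babacbccaac'
Scanning left to right for 'a' then checking next char:
  Match 1: 'ab' (a followed by b)
  Match 2: 'a' (a not followed by b)
  Match 3: 'a' (a not followed by b)
  Match 4: 'a' (a not followed by b)
Total matches: 4

4


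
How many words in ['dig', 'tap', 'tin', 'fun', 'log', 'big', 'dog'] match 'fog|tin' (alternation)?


Alternation 'fog|tin' matches either 'fog' or 'tin'.
Checking each word:
  'dig' -> no
  'tap' -> no
  'tin' -> MATCH
  'fun' -> no
  'log' -> no
  'big' -> no
  'dog' -> no
Matches: ['tin']
Count: 1

1


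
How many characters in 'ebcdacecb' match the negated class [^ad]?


Negated class [^ad] matches any char NOT in {a, d}
Scanning 'ebcdacecb':
  pos 0: 'e' -> MATCH
  pos 1: 'b' -> MATCH
  pos 2: 'c' -> MATCH
  pos 3: 'd' -> no (excluded)
  pos 4: 'a' -> no (excluded)
  pos 5: 'c' -> MATCH
  pos 6: 'e' -> MATCH
  pos 7: 'c' -> MATCH
  pos 8: 'b' -> MATCH
Total matches: 7

7


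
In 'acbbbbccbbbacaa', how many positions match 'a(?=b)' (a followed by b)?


Lookahead 'a(?=b)' matches 'a' only when followed by 'b'.
String: 'acbbbbccbbbacaa'
Checking each position where char is 'a':
  pos 0: 'a' -> no (next='c')
  pos 11: 'a' -> no (next='c')
  pos 13: 'a' -> no (next='a')
Matching positions: []
Count: 0

0


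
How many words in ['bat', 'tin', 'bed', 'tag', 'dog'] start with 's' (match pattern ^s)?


Pattern ^s anchors to start of word. Check which words begin with 's':
  'bat' -> no
  'tin' -> no
  'bed' -> no
  'tag' -> no
  'dog' -> no
Matching words: []
Count: 0

0


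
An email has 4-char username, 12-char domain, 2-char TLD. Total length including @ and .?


An email address has format: username@domain.tld
Username length: 4
'@' character: 1
Domain length: 12
'.' character: 1
TLD length: 2
Total = 4 + 1 + 12 + 1 + 2 = 20

20


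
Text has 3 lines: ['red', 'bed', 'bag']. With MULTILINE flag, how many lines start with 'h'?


With MULTILINE flag, ^ matches the start of each line.
Lines: ['red', 'bed', 'bag']
Checking which lines start with 'h':
  Line 1: 'red' -> no
  Line 2: 'bed' -> no
  Line 3: 'bag' -> no
Matching lines: []
Count: 0

0


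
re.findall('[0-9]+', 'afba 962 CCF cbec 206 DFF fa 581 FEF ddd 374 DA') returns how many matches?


Pattern '[0-9]+' finds one or more digits.
Text: 'afba 962 CCF cbec 206 DFF fa 581 FEF ddd 374 DA'
Scanning for matches:
  Match 1: '962'
  Match 2: '206'
  Match 3: '581'
  Match 4: '374'
Total matches: 4

4


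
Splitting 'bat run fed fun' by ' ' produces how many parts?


Splitting by ' ' breaks the string at each occurrence of the separator.
Text: 'bat run fed fun'
Parts after split:
  Part 1: 'bat'
  Part 2: 'run'
  Part 3: 'fed'
  Part 4: 'fun'
Total parts: 4

4


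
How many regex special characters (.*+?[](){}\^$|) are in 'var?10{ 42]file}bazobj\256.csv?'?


Regex special characters are: . * + ? [ ] ( ) { } \ ^ $ |
Scanning 'var?10{ 42]file}bazobj\256.csv?':
  pos 3: '?' -> SPECIAL
  pos 6: '{' -> SPECIAL
  pos 10: ']' -> SPECIAL
  pos 15: '}' -> SPECIAL
  pos 22: '\' -> SPECIAL
  pos 26: '.' -> SPECIAL
  pos 30: '?' -> SPECIAL
Special chars found: ['?', '{', ']', '}', '\\', '.', '?']
Total: 7

7


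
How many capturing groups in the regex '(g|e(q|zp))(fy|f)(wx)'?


To count capturing groups, count each '(' that starts a group.
Pattern: '(g|e(q|zp))(fy|f)(wx)'
Walking through the pattern:
  Position 0: '(' -> group #1
  Position 4: '(' -> group #2
  Position 11: '(' -> group #3
  Position 17: '(' -> group #4
Total capturing groups: 4

4


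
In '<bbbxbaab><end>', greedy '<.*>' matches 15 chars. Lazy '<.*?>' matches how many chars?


Greedy '<.*>' tries to match as MUCH as possible.
Lazy '<.*?>' tries to match as LITTLE as possible.

String: '<bbbxbaab><end>'
Greedy '<.*>' starts at first '<' and extends to the LAST '>': '<bbbxbaab><end>' (15 chars)
Lazy '<.*?>' starts at first '<' and stops at the FIRST '>': '<bbbxbaab>' (10 chars)

10


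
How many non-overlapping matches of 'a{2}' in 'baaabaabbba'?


Pattern 'a{2}' matches exactly 2 consecutive a's (greedy, non-overlapping).
String: 'baaabaabbba'
Scanning for runs of a's:
  Run at pos 1: 'aaa' (length 3) -> 1 match(es)
  Run at pos 5: 'aa' (length 2) -> 1 match(es)
  Run at pos 10: 'a' (length 1) -> 0 match(es)
Matches found: ['aa', 'aa']
Total: 2

2


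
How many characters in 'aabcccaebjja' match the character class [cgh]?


Character class [cgh] matches any of: {c, g, h}
Scanning string 'aabcccaebjja' character by character:
  pos 0: 'a' -> no
  pos 1: 'a' -> no
  pos 2: 'b' -> no
  pos 3: 'c' -> MATCH
  pos 4: 'c' -> MATCH
  pos 5: 'c' -> MATCH
  pos 6: 'a' -> no
  pos 7: 'e' -> no
  pos 8: 'b' -> no
  pos 9: 'j' -> no
  pos 10: 'j' -> no
  pos 11: 'a' -> no
Total matches: 3

3


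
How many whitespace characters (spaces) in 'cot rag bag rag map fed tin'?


\s matches whitespace characters (spaces, tabs, etc.).
Text: 'cot rag bag rag map fed tin'
This text has 7 words separated by spaces.
Number of spaces = number of words - 1 = 7 - 1 = 6

6


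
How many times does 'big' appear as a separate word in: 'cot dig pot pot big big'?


Scanning each word for exact match 'big':
  Word 1: 'cot' -> no
  Word 2: 'dig' -> no
  Word 3: 'pot' -> no
  Word 4: 'pot' -> no
  Word 5: 'big' -> MATCH
  Word 6: 'big' -> MATCH
Total matches: 2

2


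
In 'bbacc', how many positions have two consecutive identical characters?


Looking for consecutive identical characters in 'bbacc':
  pos 0-1: 'b' vs 'b' -> MATCH ('bb')
  pos 1-2: 'b' vs 'a' -> different
  pos 2-3: 'a' vs 'c' -> different
  pos 3-4: 'c' vs 'c' -> MATCH ('cc')
Consecutive identical pairs: ['bb', 'cc']
Count: 2

2


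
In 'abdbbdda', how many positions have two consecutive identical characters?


Looking for consecutive identical characters in 'abdbbdda':
  pos 0-1: 'a' vs 'b' -> different
  pos 1-2: 'b' vs 'd' -> different
  pos 2-3: 'd' vs 'b' -> different
  pos 3-4: 'b' vs 'b' -> MATCH ('bb')
  pos 4-5: 'b' vs 'd' -> different
  pos 5-6: 'd' vs 'd' -> MATCH ('dd')
  pos 6-7: 'd' vs 'a' -> different
Consecutive identical pairs: ['bb', 'dd']
Count: 2

2


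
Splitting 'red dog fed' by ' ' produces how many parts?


Splitting by ' ' breaks the string at each occurrence of the separator.
Text: 'red dog fed'
Parts after split:
  Part 1: 'red'
  Part 2: 'dog'
  Part 3: 'fed'
Total parts: 3

3


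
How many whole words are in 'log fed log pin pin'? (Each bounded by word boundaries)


Word boundaries (\b) mark the start/end of each word.
Text: 'log fed log pin pin'
Splitting by whitespace:
  Word 1: 'log'
  Word 2: 'fed'
  Word 3: 'log'
  Word 4: 'pin'
  Word 5: 'pin'
Total whole words: 5

5


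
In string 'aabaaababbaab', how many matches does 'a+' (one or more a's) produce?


Pattern 'a+' matches one or more consecutive a's.
String: 'aabaaababbaab'
Scanning for runs of a:
  Match 1: 'aa' (length 2)
  Match 2: 'aaa' (length 3)
  Match 3: 'a' (length 1)
  Match 4: 'aa' (length 2)
Total matches: 4

4


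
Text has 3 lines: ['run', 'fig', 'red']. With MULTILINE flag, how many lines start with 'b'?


With MULTILINE flag, ^ matches the start of each line.
Lines: ['run', 'fig', 'red']
Checking which lines start with 'b':
  Line 1: 'run' -> no
  Line 2: 'fig' -> no
  Line 3: 'red' -> no
Matching lines: []
Count: 0

0


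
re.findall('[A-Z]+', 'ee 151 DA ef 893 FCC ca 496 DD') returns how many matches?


Pattern '[A-Z]+' finds one or more uppercase letters.
Text: 'ee 151 DA ef 893 FCC ca 496 DD'
Scanning for matches:
  Match 1: 'DA'
  Match 2: 'FCC'
  Match 3: 'DD'
Total matches: 3

3


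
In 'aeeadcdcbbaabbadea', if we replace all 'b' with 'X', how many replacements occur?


re.sub('b', 'X', text) replaces every occurrence of 'b' with 'X'.
Text: 'aeeadcdcbbaabbadea'
Scanning for 'b':
  pos 8: 'b' -> replacement #1
  pos 9: 'b' -> replacement #2
  pos 12: 'b' -> replacement #3
  pos 13: 'b' -> replacement #4
Total replacements: 4

4


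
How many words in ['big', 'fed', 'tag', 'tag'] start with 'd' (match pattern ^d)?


Pattern ^d anchors to start of word. Check which words begin with 'd':
  'big' -> no
  'fed' -> no
  'tag' -> no
  'tag' -> no
Matching words: []
Count: 0

0


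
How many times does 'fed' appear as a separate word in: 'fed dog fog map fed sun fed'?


Scanning each word for exact match 'fed':
  Word 1: 'fed' -> MATCH
  Word 2: 'dog' -> no
  Word 3: 'fog' -> no
  Word 4: 'map' -> no
  Word 5: 'fed' -> MATCH
  Word 6: 'sun' -> no
  Word 7: 'fed' -> MATCH
Total matches: 3

3


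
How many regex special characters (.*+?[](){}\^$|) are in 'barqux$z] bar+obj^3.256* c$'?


Regex special characters are: . * + ? [ ] ( ) { } \ ^ $ |
Scanning 'barqux$z] bar+obj^3.256* c$':
  pos 6: '$' -> SPECIAL
  pos 8: ']' -> SPECIAL
  pos 13: '+' -> SPECIAL
  pos 17: '^' -> SPECIAL
  pos 19: '.' -> SPECIAL
  pos 23: '*' -> SPECIAL
  pos 26: '$' -> SPECIAL
Special chars found: ['$', ']', '+', '^', '.', '*', '$']
Total: 7

7


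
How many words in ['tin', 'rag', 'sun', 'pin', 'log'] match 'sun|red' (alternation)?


Alternation 'sun|red' matches either 'sun' or 'red'.
Checking each word:
  'tin' -> no
  'rag' -> no
  'sun' -> MATCH
  'pin' -> no
  'log' -> no
Matches: ['sun']
Count: 1

1


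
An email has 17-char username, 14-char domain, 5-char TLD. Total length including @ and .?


An email address has format: username@domain.tld
Username length: 17
'@' character: 1
Domain length: 14
'.' character: 1
TLD length: 5
Total = 17 + 1 + 14 + 1 + 5 = 38

38


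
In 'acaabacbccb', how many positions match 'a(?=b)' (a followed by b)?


Lookahead 'a(?=b)' matches 'a' only when followed by 'b'.
String: 'acaabacbccb'
Checking each position where char is 'a':
  pos 0: 'a' -> no (next='c')
  pos 2: 'a' -> no (next='a')
  pos 3: 'a' -> MATCH (next='b')
  pos 5: 'a' -> no (next='c')
Matching positions: [3]
Count: 1

1


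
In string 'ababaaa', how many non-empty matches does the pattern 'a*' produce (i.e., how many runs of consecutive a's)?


Pattern 'a*' matches zero or more a's. We want non-empty runs of consecutive a's.
String: 'ababaaa'
Walking through the string to find runs of a's:
  Run 1: positions 0-0 -> 'a'
  Run 2: positions 2-2 -> 'a'
  Run 3: positions 4-6 -> 'aaa'
Non-empty runs found: ['a', 'a', 'aaa']
Count: 3

3


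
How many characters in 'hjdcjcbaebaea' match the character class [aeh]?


Character class [aeh] matches any of: {a, e, h}
Scanning string 'hjdcjcbaebaea' character by character:
  pos 0: 'h' -> MATCH
  pos 1: 'j' -> no
  pos 2: 'd' -> no
  pos 3: 'c' -> no
  pos 4: 'j' -> no
  pos 5: 'c' -> no
  pos 6: 'b' -> no
  pos 7: 'a' -> MATCH
  pos 8: 'e' -> MATCH
  pos 9: 'b' -> no
  pos 10: 'a' -> MATCH
  pos 11: 'e' -> MATCH
  pos 12: 'a' -> MATCH
Total matches: 6

6


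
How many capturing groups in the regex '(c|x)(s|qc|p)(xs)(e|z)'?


To count capturing groups, count each '(' that starts a group.
Pattern: '(c|x)(s|qc|p)(xs)(e|z)'
Walking through the pattern:
  Position 0: '(' -> group #1
  Position 5: '(' -> group #2
  Position 13: '(' -> group #3
  Position 17: '(' -> group #4
Total capturing groups: 4

4


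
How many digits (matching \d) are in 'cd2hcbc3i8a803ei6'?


\d matches any digit 0-9.
Scanning 'cd2hcbc3i8a803ei6':
  pos 2: '2' -> DIGIT
  pos 7: '3' -> DIGIT
  pos 9: '8' -> DIGIT
  pos 11: '8' -> DIGIT
  pos 12: '0' -> DIGIT
  pos 13: '3' -> DIGIT
  pos 16: '6' -> DIGIT
Digits found: ['2', '3', '8', '8', '0', '3', '6']
Total: 7

7


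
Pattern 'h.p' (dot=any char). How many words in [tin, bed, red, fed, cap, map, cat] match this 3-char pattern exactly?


Pattern 'h.p' means: starts with 'h', any single char, ends with 'p'.
Checking each word (must be exactly 3 chars):
  'tin' (len=3): no
  'bed' (len=3): no
  'red' (len=3): no
  'fed' (len=3): no
  'cap' (len=3): no
  'map' (len=3): no
  'cat' (len=3): no
Matching words: []
Total: 0

0


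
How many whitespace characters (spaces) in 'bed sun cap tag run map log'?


\s matches whitespace characters (spaces, tabs, etc.).
Text: 'bed sun cap tag run map log'
This text has 7 words separated by spaces.
Number of spaces = number of words - 1 = 7 - 1 = 6

6


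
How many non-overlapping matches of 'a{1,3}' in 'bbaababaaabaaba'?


Pattern 'a{1,3}' matches between 1 and 3 consecutive a's (greedy).
String: 'bbaababaaabaaba'
Finding runs of a's and applying greedy matching:
  Run at pos 2: 'aa' (length 2)
  Run at pos 5: 'a' (length 1)
  Run at pos 7: 'aaa' (length 3)
  Run at pos 11: 'aa' (length 2)
  Run at pos 14: 'a' (length 1)
Matches: ['aa', 'a', 'aaa', 'aa', 'a']
Count: 5

5


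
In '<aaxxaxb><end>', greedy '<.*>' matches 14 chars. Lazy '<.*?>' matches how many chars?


Greedy '<.*>' tries to match as MUCH as possible.
Lazy '<.*?>' tries to match as LITTLE as possible.

String: '<aaxxaxb><end>'
Greedy '<.*>' starts at first '<' and extends to the LAST '>': '<aaxxaxb><end>' (14 chars)
Lazy '<.*?>' starts at first '<' and stops at the FIRST '>': '<aaxxaxb>' (9 chars)

9


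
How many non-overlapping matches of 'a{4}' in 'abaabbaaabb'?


Pattern 'a{4}' matches exactly 4 consecutive a's (greedy, non-overlapping).
String: 'abaabbaaabb'
Scanning for runs of a's:
  Run at pos 0: 'a' (length 1) -> 0 match(es)
  Run at pos 2: 'aa' (length 2) -> 0 match(es)
  Run at pos 6: 'aaa' (length 3) -> 0 match(es)
Matches found: []
Total: 0

0


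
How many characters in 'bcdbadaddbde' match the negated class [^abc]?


Negated class [^abc] matches any char NOT in {a, b, c}
Scanning 'bcdbadaddbde':
  pos 0: 'b' -> no (excluded)
  pos 1: 'c' -> no (excluded)
  pos 2: 'd' -> MATCH
  pos 3: 'b' -> no (excluded)
  pos 4: 'a' -> no (excluded)
  pos 5: 'd' -> MATCH
  pos 6: 'a' -> no (excluded)
  pos 7: 'd' -> MATCH
  pos 8: 'd' -> MATCH
  pos 9: 'b' -> no (excluded)
  pos 10: 'd' -> MATCH
  pos 11: 'e' -> MATCH
Total matches: 6

6


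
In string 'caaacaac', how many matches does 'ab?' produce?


Pattern 'ab?' matches 'a' optionally followed by 'b'.
String: 'caaacaac'
Scanning left to right for 'a' then checking next char:
  Match 1: 'a' (a not followed by b)
  Match 2: 'a' (a not followed by b)
  Match 3: 'a' (a not followed by b)
  Match 4: 'a' (a not followed by b)
  Match 5: 'a' (a not followed by b)
Total matches: 5

5


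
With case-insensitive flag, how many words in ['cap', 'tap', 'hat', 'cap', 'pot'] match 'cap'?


Case-insensitive matching: compare each word's lowercase form to 'cap'.
  'cap' -> lower='cap' -> MATCH
  'tap' -> lower='tap' -> no
  'hat' -> lower='hat' -> no
  'cap' -> lower='cap' -> MATCH
  'pot' -> lower='pot' -> no
Matches: ['cap', 'cap']
Count: 2

2


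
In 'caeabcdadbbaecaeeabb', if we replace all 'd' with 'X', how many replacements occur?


re.sub('d', 'X', text) replaces every occurrence of 'd' with 'X'.
Text: 'caeabcdadbbaecaeeabb'
Scanning for 'd':
  pos 6: 'd' -> replacement #1
  pos 8: 'd' -> replacement #2
Total replacements: 2

2


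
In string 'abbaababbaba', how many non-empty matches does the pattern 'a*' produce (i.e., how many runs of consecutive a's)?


Pattern 'a*' matches zero or more a's. We want non-empty runs of consecutive a's.
String: 'abbaababbaba'
Walking through the string to find runs of a's:
  Run 1: positions 0-0 -> 'a'
  Run 2: positions 3-4 -> 'aa'
  Run 3: positions 6-6 -> 'a'
  Run 4: positions 9-9 -> 'a'
  Run 5: positions 11-11 -> 'a'
Non-empty runs found: ['a', 'aa', 'a', 'a', 'a']
Count: 5

5


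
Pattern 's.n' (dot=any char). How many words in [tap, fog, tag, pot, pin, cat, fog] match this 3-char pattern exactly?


Pattern 's.n' means: starts with 's', any single char, ends with 'n'.
Checking each word (must be exactly 3 chars):
  'tap' (len=3): no
  'fog' (len=3): no
  'tag' (len=3): no
  'pot' (len=3): no
  'pin' (len=3): no
  'cat' (len=3): no
  'fog' (len=3): no
Matching words: []
Total: 0

0


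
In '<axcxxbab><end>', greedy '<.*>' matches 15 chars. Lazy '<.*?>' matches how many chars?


Greedy '<.*>' tries to match as MUCH as possible.
Lazy '<.*?>' tries to match as LITTLE as possible.

String: '<axcxxbab><end>'
Greedy '<.*>' starts at first '<' and extends to the LAST '>': '<axcxxbab><end>' (15 chars)
Lazy '<.*?>' starts at first '<' and stops at the FIRST '>': '<axcxxbab>' (10 chars)

10


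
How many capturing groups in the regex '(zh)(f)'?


To count capturing groups, count each '(' that starts a group.
Pattern: '(zh)(f)'
Walking through the pattern:
  Position 0: '(' -> group #1
  Position 4: '(' -> group #2
Total capturing groups: 2

2


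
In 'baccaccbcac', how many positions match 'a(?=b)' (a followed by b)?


Lookahead 'a(?=b)' matches 'a' only when followed by 'b'.
String: 'baccaccbcac'
Checking each position where char is 'a':
  pos 1: 'a' -> no (next='c')
  pos 4: 'a' -> no (next='c')
  pos 9: 'a' -> no (next='c')
Matching positions: []
Count: 0

0


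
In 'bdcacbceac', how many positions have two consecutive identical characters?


Looking for consecutive identical characters in 'bdcacbceac':
  pos 0-1: 'b' vs 'd' -> different
  pos 1-2: 'd' vs 'c' -> different
  pos 2-3: 'c' vs 'a' -> different
  pos 3-4: 'a' vs 'c' -> different
  pos 4-5: 'c' vs 'b' -> different
  pos 5-6: 'b' vs 'c' -> different
  pos 6-7: 'c' vs 'e' -> different
  pos 7-8: 'e' vs 'a' -> different
  pos 8-9: 'a' vs 'c' -> different
Consecutive identical pairs: []
Count: 0

0


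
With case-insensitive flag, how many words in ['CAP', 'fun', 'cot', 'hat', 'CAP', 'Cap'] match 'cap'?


Case-insensitive matching: compare each word's lowercase form to 'cap'.
  'CAP' -> lower='cap' -> MATCH
  'fun' -> lower='fun' -> no
  'cot' -> lower='cot' -> no
  'hat' -> lower='hat' -> no
  'CAP' -> lower='cap' -> MATCH
  'Cap' -> lower='cap' -> MATCH
Matches: ['CAP', 'CAP', 'Cap']
Count: 3

3


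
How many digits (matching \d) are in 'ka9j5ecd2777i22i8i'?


\d matches any digit 0-9.
Scanning 'ka9j5ecd2777i22i8i':
  pos 2: '9' -> DIGIT
  pos 4: '5' -> DIGIT
  pos 8: '2' -> DIGIT
  pos 9: '7' -> DIGIT
  pos 10: '7' -> DIGIT
  pos 11: '7' -> DIGIT
  pos 13: '2' -> DIGIT
  pos 14: '2' -> DIGIT
  pos 16: '8' -> DIGIT
Digits found: ['9', '5', '2', '7', '7', '7', '2', '2', '8']
Total: 9

9


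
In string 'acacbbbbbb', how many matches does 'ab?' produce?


Pattern 'ab?' matches 'a' optionally followed by 'b'.
String: 'acacbbbbbb'
Scanning left to right for 'a' then checking next char:
  Match 1: 'a' (a not followed by b)
  Match 2: 'a' (a not followed by b)
Total matches: 2

2


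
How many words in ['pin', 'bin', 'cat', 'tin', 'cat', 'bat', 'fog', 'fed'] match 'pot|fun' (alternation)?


Alternation 'pot|fun' matches either 'pot' or 'fun'.
Checking each word:
  'pin' -> no
  'bin' -> no
  'cat' -> no
  'tin' -> no
  'cat' -> no
  'bat' -> no
  'fog' -> no
  'fed' -> no
Matches: []
Count: 0

0


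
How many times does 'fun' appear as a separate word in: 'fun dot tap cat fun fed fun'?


Scanning each word for exact match 'fun':
  Word 1: 'fun' -> MATCH
  Word 2: 'dot' -> no
  Word 3: 'tap' -> no
  Word 4: 'cat' -> no
  Word 5: 'fun' -> MATCH
  Word 6: 'fed' -> no
  Word 7: 'fun' -> MATCH
Total matches: 3

3


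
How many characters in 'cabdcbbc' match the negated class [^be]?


Negated class [^be] matches any char NOT in {b, e}
Scanning 'cabdcbbc':
  pos 0: 'c' -> MATCH
  pos 1: 'a' -> MATCH
  pos 2: 'b' -> no (excluded)
  pos 3: 'd' -> MATCH
  pos 4: 'c' -> MATCH
  pos 5: 'b' -> no (excluded)
  pos 6: 'b' -> no (excluded)
  pos 7: 'c' -> MATCH
Total matches: 5

5


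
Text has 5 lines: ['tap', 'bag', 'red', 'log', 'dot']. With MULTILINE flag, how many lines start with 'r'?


With MULTILINE flag, ^ matches the start of each line.
Lines: ['tap', 'bag', 'red', 'log', 'dot']
Checking which lines start with 'r':
  Line 1: 'tap' -> no
  Line 2: 'bag' -> no
  Line 3: 'red' -> MATCH
  Line 4: 'log' -> no
  Line 5: 'dot' -> no
Matching lines: ['red']
Count: 1

1


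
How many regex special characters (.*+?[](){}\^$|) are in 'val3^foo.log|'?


Regex special characters are: . * + ? [ ] ( ) { } \ ^ $ |
Scanning 'val3^foo.log|':
  pos 4: '^' -> SPECIAL
  pos 8: '.' -> SPECIAL
  pos 12: '|' -> SPECIAL
Special chars found: ['^', '.', '|']
Total: 3

3


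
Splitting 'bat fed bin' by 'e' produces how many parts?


Splitting by 'e' breaks the string at each occurrence of the separator.
Text: 'bat fed bin'
Parts after split:
  Part 1: 'bat f'
  Part 2: 'd bin'
Total parts: 2

2


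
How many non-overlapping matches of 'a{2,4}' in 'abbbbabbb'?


Pattern 'a{2,4}' matches between 2 and 4 consecutive a's (greedy).
String: 'abbbbabbb'
Finding runs of a's and applying greedy matching:
  Run at pos 0: 'a' (length 1)
  Run at pos 5: 'a' (length 1)
Matches: []
Count: 0

0


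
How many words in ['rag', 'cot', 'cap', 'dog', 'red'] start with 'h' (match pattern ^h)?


Pattern ^h anchors to start of word. Check which words begin with 'h':
  'rag' -> no
  'cot' -> no
  'cap' -> no
  'dog' -> no
  'red' -> no
Matching words: []
Count: 0

0


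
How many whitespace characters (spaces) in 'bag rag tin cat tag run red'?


\s matches whitespace characters (spaces, tabs, etc.).
Text: 'bag rag tin cat tag run red'
This text has 7 words separated by spaces.
Number of spaces = number of words - 1 = 7 - 1 = 6

6


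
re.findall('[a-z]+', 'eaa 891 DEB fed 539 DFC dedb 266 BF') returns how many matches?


Pattern '[a-z]+' finds one or more lowercase letters.
Text: 'eaa 891 DEB fed 539 DFC dedb 266 BF'
Scanning for matches:
  Match 1: 'eaa'
  Match 2: 'fed'
  Match 3: 'dedb'
Total matches: 3

3


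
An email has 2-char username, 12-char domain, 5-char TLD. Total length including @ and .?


An email address has format: username@domain.tld
Username length: 2
'@' character: 1
Domain length: 12
'.' character: 1
TLD length: 5
Total = 2 + 1 + 12 + 1 + 5 = 21

21


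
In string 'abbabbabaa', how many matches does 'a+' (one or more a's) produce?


Pattern 'a+' matches one or more consecutive a's.
String: 'abbabbabaa'
Scanning for runs of a:
  Match 1: 'a' (length 1)
  Match 2: 'a' (length 1)
  Match 3: 'a' (length 1)
  Match 4: 'aa' (length 2)
Total matches: 4

4


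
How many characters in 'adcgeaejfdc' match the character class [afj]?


Character class [afj] matches any of: {a, f, j}
Scanning string 'adcgeaejfdc' character by character:
  pos 0: 'a' -> MATCH
  pos 1: 'd' -> no
  pos 2: 'c' -> no
  pos 3: 'g' -> no
  pos 4: 'e' -> no
  pos 5: 'a' -> MATCH
  pos 6: 'e' -> no
  pos 7: 'j' -> MATCH
  pos 8: 'f' -> MATCH
  pos 9: 'd' -> no
  pos 10: 'c' -> no
Total matches: 4

4


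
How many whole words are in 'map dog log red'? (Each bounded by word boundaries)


Word boundaries (\b) mark the start/end of each word.
Text: 'map dog log red'
Splitting by whitespace:
  Word 1: 'map'
  Word 2: 'dog'
  Word 3: 'log'
  Word 4: 'red'
Total whole words: 4

4


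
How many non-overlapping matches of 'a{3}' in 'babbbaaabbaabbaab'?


Pattern 'a{3}' matches exactly 3 consecutive a's (greedy, non-overlapping).
String: 'babbbaaabbaabbaab'
Scanning for runs of a's:
  Run at pos 1: 'a' (length 1) -> 0 match(es)
  Run at pos 5: 'aaa' (length 3) -> 1 match(es)
  Run at pos 10: 'aa' (length 2) -> 0 match(es)
  Run at pos 14: 'aa' (length 2) -> 0 match(es)
Matches found: ['aaa']
Total: 1

1


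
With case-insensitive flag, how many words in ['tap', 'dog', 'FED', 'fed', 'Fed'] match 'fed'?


Case-insensitive matching: compare each word's lowercase form to 'fed'.
  'tap' -> lower='tap' -> no
  'dog' -> lower='dog' -> no
  'FED' -> lower='fed' -> MATCH
  'fed' -> lower='fed' -> MATCH
  'Fed' -> lower='fed' -> MATCH
Matches: ['FED', 'fed', 'Fed']
Count: 3

3


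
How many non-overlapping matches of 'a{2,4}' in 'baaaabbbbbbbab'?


Pattern 'a{2,4}' matches between 2 and 4 consecutive a's (greedy).
String: 'baaaabbbbbbbab'
Finding runs of a's and applying greedy matching:
  Run at pos 1: 'aaaa' (length 4)
  Run at pos 12: 'a' (length 1)
Matches: ['aaaa']
Count: 1

1


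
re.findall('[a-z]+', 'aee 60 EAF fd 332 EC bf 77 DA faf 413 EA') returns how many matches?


Pattern '[a-z]+' finds one or more lowercase letters.
Text: 'aee 60 EAF fd 332 EC bf 77 DA faf 413 EA'
Scanning for matches:
  Match 1: 'aee'
  Match 2: 'fd'
  Match 3: 'bf'
  Match 4: 'faf'
Total matches: 4

4


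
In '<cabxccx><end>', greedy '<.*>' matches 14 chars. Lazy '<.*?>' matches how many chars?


Greedy '<.*>' tries to match as MUCH as possible.
Lazy '<.*?>' tries to match as LITTLE as possible.

String: '<cabxccx><end>'
Greedy '<.*>' starts at first '<' and extends to the LAST '>': '<cabxccx><end>' (14 chars)
Lazy '<.*?>' starts at first '<' and stops at the FIRST '>': '<cabxccx>' (9 chars)

9


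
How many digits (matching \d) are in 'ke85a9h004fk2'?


\d matches any digit 0-9.
Scanning 'ke85a9h004fk2':
  pos 2: '8' -> DIGIT
  pos 3: '5' -> DIGIT
  pos 5: '9' -> DIGIT
  pos 7: '0' -> DIGIT
  pos 8: '0' -> DIGIT
  pos 9: '4' -> DIGIT
  pos 12: '2' -> DIGIT
Digits found: ['8', '5', '9', '0', '0', '4', '2']
Total: 7

7


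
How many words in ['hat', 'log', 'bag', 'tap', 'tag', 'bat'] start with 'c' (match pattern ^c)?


Pattern ^c anchors to start of word. Check which words begin with 'c':
  'hat' -> no
  'log' -> no
  'bag' -> no
  'tap' -> no
  'tag' -> no
  'bat' -> no
Matching words: []
Count: 0

0


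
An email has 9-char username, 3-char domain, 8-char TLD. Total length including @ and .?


An email address has format: username@domain.tld
Username length: 9
'@' character: 1
Domain length: 3
'.' character: 1
TLD length: 8
Total = 9 + 1 + 3 + 1 + 8 = 22

22


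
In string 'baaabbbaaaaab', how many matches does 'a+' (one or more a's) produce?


Pattern 'a+' matches one or more consecutive a's.
String: 'baaabbbaaaaab'
Scanning for runs of a:
  Match 1: 'aaa' (length 3)
  Match 2: 'aaaaa' (length 5)
Total matches: 2

2


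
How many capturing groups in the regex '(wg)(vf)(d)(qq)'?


To count capturing groups, count each '(' that starts a group.
Pattern: '(wg)(vf)(d)(qq)'
Walking through the pattern:
  Position 0: '(' -> group #1
  Position 4: '(' -> group #2
  Position 8: '(' -> group #3
  Position 11: '(' -> group #4
Total capturing groups: 4

4


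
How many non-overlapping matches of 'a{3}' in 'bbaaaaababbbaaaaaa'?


Pattern 'a{3}' matches exactly 3 consecutive a's (greedy, non-overlapping).
String: 'bbaaaaababbbaaaaaa'
Scanning for runs of a's:
  Run at pos 2: 'aaaaa' (length 5) -> 1 match(es)
  Run at pos 8: 'a' (length 1) -> 0 match(es)
  Run at pos 12: 'aaaaaa' (length 6) -> 2 match(es)
Matches found: ['aaa', 'aaa', 'aaa']
Total: 3

3


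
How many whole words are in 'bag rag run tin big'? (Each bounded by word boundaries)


Word boundaries (\b) mark the start/end of each word.
Text: 'bag rag run tin big'
Splitting by whitespace:
  Word 1: 'bag'
  Word 2: 'rag'
  Word 3: 'run'
  Word 4: 'tin'
  Word 5: 'big'
Total whole words: 5

5


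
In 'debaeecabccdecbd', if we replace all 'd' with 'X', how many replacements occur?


re.sub('d', 'X', text) replaces every occurrence of 'd' with 'X'.
Text: 'debaeecabccdecbd'
Scanning for 'd':
  pos 0: 'd' -> replacement #1
  pos 11: 'd' -> replacement #2
  pos 15: 'd' -> replacement #3
Total replacements: 3

3


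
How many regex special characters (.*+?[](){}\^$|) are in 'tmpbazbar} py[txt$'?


Regex special characters are: . * + ? [ ] ( ) { } \ ^ $ |
Scanning 'tmpbazbar} py[txt$':
  pos 9: '}' -> SPECIAL
  pos 13: '[' -> SPECIAL
  pos 17: '$' -> SPECIAL
Special chars found: ['}', '[', '$']
Total: 3

3


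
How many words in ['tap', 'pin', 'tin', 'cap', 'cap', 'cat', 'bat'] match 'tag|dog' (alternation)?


Alternation 'tag|dog' matches either 'tag' or 'dog'.
Checking each word:
  'tap' -> no
  'pin' -> no
  'tin' -> no
  'cap' -> no
  'cap' -> no
  'cat' -> no
  'bat' -> no
Matches: []
Count: 0

0


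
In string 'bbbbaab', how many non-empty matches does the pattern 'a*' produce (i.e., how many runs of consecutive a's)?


Pattern 'a*' matches zero or more a's. We want non-empty runs of consecutive a's.
String: 'bbbbaab'
Walking through the string to find runs of a's:
  Run 1: positions 4-5 -> 'aa'
Non-empty runs found: ['aa']
Count: 1

1


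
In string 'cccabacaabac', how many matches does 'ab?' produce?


Pattern 'ab?' matches 'a' optionally followed by 'b'.
String: 'cccabacaabac'
Scanning left to right for 'a' then checking next char:
  Match 1: 'ab' (a followed by b)
  Match 2: 'a' (a not followed by b)
  Match 3: 'a' (a not followed by b)
  Match 4: 'ab' (a followed by b)
  Match 5: 'a' (a not followed by b)
Total matches: 5

5


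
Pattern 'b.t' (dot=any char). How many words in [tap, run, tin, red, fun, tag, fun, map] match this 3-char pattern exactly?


Pattern 'b.t' means: starts with 'b', any single char, ends with 't'.
Checking each word (must be exactly 3 chars):
  'tap' (len=3): no
  'run' (len=3): no
  'tin' (len=3): no
  'red' (len=3): no
  'fun' (len=3): no
  'tag' (len=3): no
  'fun' (len=3): no
  'map' (len=3): no
Matching words: []
Total: 0

0


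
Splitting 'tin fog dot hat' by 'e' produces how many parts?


Splitting by 'e' breaks the string at each occurrence of the separator.
Text: 'tin fog dot hat'
Parts after split:
  Part 1: 'tin fog dot hat'
Total parts: 1

1


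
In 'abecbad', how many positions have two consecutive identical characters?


Looking for consecutive identical characters in 'abecbad':
  pos 0-1: 'a' vs 'b' -> different
  pos 1-2: 'b' vs 'e' -> different
  pos 2-3: 'e' vs 'c' -> different
  pos 3-4: 'c' vs 'b' -> different
  pos 4-5: 'b' vs 'a' -> different
  pos 5-6: 'a' vs 'd' -> different
Consecutive identical pairs: []
Count: 0

0


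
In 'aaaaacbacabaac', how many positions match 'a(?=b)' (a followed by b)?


Lookahead 'a(?=b)' matches 'a' only when followed by 'b'.
String: 'aaaaacbacabaac'
Checking each position where char is 'a':
  pos 0: 'a' -> no (next='a')
  pos 1: 'a' -> no (next='a')
  pos 2: 'a' -> no (next='a')
  pos 3: 'a' -> no (next='a')
  pos 4: 'a' -> no (next='c')
  pos 7: 'a' -> no (next='c')
  pos 9: 'a' -> MATCH (next='b')
  pos 11: 'a' -> no (next='a')
  pos 12: 'a' -> no (next='c')
Matching positions: [9]
Count: 1

1


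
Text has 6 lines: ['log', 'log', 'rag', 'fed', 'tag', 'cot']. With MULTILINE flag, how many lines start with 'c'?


With MULTILINE flag, ^ matches the start of each line.
Lines: ['log', 'log', 'rag', 'fed', 'tag', 'cot']
Checking which lines start with 'c':
  Line 1: 'log' -> no
  Line 2: 'log' -> no
  Line 3: 'rag' -> no
  Line 4: 'fed' -> no
  Line 5: 'tag' -> no
  Line 6: 'cot' -> MATCH
Matching lines: ['cot']
Count: 1

1


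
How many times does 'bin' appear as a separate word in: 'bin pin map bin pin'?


Scanning each word for exact match 'bin':
  Word 1: 'bin' -> MATCH
  Word 2: 'pin' -> no
  Word 3: 'map' -> no
  Word 4: 'bin' -> MATCH
  Word 5: 'pin' -> no
Total matches: 2

2


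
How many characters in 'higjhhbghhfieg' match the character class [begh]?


Character class [begh] matches any of: {b, e, g, h}
Scanning string 'higjhhbghhfieg' character by character:
  pos 0: 'h' -> MATCH
  pos 1: 'i' -> no
  pos 2: 'g' -> MATCH
  pos 3: 'j' -> no
  pos 4: 'h' -> MATCH
  pos 5: 'h' -> MATCH
  pos 6: 'b' -> MATCH
  pos 7: 'g' -> MATCH
  pos 8: 'h' -> MATCH
  pos 9: 'h' -> MATCH
  pos 10: 'f' -> no
  pos 11: 'i' -> no
  pos 12: 'e' -> MATCH
  pos 13: 'g' -> MATCH
Total matches: 10

10


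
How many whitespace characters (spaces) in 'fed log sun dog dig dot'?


\s matches whitespace characters (spaces, tabs, etc.).
Text: 'fed log sun dog dig dot'
This text has 6 words separated by spaces.
Number of spaces = number of words - 1 = 6 - 1 = 5

5


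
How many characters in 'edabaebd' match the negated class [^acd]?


Negated class [^acd] matches any char NOT in {a, c, d}
Scanning 'edabaebd':
  pos 0: 'e' -> MATCH
  pos 1: 'd' -> no (excluded)
  pos 2: 'a' -> no (excluded)
  pos 3: 'b' -> MATCH
  pos 4: 'a' -> no (excluded)
  pos 5: 'e' -> MATCH
  pos 6: 'b' -> MATCH
  pos 7: 'd' -> no (excluded)
Total matches: 4

4


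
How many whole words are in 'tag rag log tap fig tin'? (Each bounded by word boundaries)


Word boundaries (\b) mark the start/end of each word.
Text: 'tag rag log tap fig tin'
Splitting by whitespace:
  Word 1: 'tag'
  Word 2: 'rag'
  Word 3: 'log'
  Word 4: 'tap'
  Word 5: 'fig'
  Word 6: 'tin'
Total whole words: 6

6


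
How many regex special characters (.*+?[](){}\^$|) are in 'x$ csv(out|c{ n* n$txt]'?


Regex special characters are: . * + ? [ ] ( ) { } \ ^ $ |
Scanning 'x$ csv(out|c{ n* n$txt]':
  pos 1: '$' -> SPECIAL
  pos 6: '(' -> SPECIAL
  pos 10: '|' -> SPECIAL
  pos 12: '{' -> SPECIAL
  pos 15: '*' -> SPECIAL
  pos 18: '$' -> SPECIAL
  pos 22: ']' -> SPECIAL
Special chars found: ['$', '(', '|', '{', '*', '$', ']']
Total: 7

7


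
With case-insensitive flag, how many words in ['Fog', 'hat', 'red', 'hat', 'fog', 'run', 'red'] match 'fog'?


Case-insensitive matching: compare each word's lowercase form to 'fog'.
  'Fog' -> lower='fog' -> MATCH
  'hat' -> lower='hat' -> no
  'red' -> lower='red' -> no
  'hat' -> lower='hat' -> no
  'fog' -> lower='fog' -> MATCH
  'run' -> lower='run' -> no
  'red' -> lower='red' -> no
Matches: ['Fog', 'fog']
Count: 2

2


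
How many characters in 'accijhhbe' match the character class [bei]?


Character class [bei] matches any of: {b, e, i}
Scanning string 'accijhhbe' character by character:
  pos 0: 'a' -> no
  pos 1: 'c' -> no
  pos 2: 'c' -> no
  pos 3: 'i' -> MATCH
  pos 4: 'j' -> no
  pos 5: 'h' -> no
  pos 6: 'h' -> no
  pos 7: 'b' -> MATCH
  pos 8: 'e' -> MATCH
Total matches: 3

3


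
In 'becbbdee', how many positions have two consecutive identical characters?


Looking for consecutive identical characters in 'becbbdee':
  pos 0-1: 'b' vs 'e' -> different
  pos 1-2: 'e' vs 'c' -> different
  pos 2-3: 'c' vs 'b' -> different
  pos 3-4: 'b' vs 'b' -> MATCH ('bb')
  pos 4-5: 'b' vs 'd' -> different
  pos 5-6: 'd' vs 'e' -> different
  pos 6-7: 'e' vs 'e' -> MATCH ('ee')
Consecutive identical pairs: ['bb', 'ee']
Count: 2

2


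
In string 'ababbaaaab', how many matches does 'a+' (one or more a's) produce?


Pattern 'a+' matches one or more consecutive a's.
String: 'ababbaaaab'
Scanning for runs of a:
  Match 1: 'a' (length 1)
  Match 2: 'a' (length 1)
  Match 3: 'aaaa' (length 4)
Total matches: 3

3


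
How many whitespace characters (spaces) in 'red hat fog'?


\s matches whitespace characters (spaces, tabs, etc.).
Text: 'red hat fog'
This text has 3 words separated by spaces.
Number of spaces = number of words - 1 = 3 - 1 = 2

2


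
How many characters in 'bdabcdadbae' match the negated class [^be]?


Negated class [^be] matches any char NOT in {b, e}
Scanning 'bdabcdadbae':
  pos 0: 'b' -> no (excluded)
  pos 1: 'd' -> MATCH
  pos 2: 'a' -> MATCH
  pos 3: 'b' -> no (excluded)
  pos 4: 'c' -> MATCH
  pos 5: 'd' -> MATCH
  pos 6: 'a' -> MATCH
  pos 7: 'd' -> MATCH
  pos 8: 'b' -> no (excluded)
  pos 9: 'a' -> MATCH
  pos 10: 'e' -> no (excluded)
Total matches: 7

7


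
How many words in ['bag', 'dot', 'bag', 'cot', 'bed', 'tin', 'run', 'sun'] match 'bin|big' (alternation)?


Alternation 'bin|big' matches either 'bin' or 'big'.
Checking each word:
  'bag' -> no
  'dot' -> no
  'bag' -> no
  'cot' -> no
  'bed' -> no
  'tin' -> no
  'run' -> no
  'sun' -> no
Matches: []
Count: 0

0


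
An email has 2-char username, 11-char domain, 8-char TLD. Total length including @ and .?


An email address has format: username@domain.tld
Username length: 2
'@' character: 1
Domain length: 11
'.' character: 1
TLD length: 8
Total = 2 + 1 + 11 + 1 + 8 = 23

23


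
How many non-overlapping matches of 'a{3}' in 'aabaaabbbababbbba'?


Pattern 'a{3}' matches exactly 3 consecutive a's (greedy, non-overlapping).
String: 'aabaaabbbababbbba'
Scanning for runs of a's:
  Run at pos 0: 'aa' (length 2) -> 0 match(es)
  Run at pos 3: 'aaa' (length 3) -> 1 match(es)
  Run at pos 9: 'a' (length 1) -> 0 match(es)
  Run at pos 11: 'a' (length 1) -> 0 match(es)
  Run at pos 16: 'a' (length 1) -> 0 match(es)
Matches found: ['aaa']
Total: 1

1


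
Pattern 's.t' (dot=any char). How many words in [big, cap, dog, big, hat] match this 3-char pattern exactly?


Pattern 's.t' means: starts with 's', any single char, ends with 't'.
Checking each word (must be exactly 3 chars):
  'big' (len=3): no
  'cap' (len=3): no
  'dog' (len=3): no
  'big' (len=3): no
  'hat' (len=3): no
Matching words: []
Total: 0

0


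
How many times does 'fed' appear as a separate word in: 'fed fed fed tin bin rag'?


Scanning each word for exact match 'fed':
  Word 1: 'fed' -> MATCH
  Word 2: 'fed' -> MATCH
  Word 3: 'fed' -> MATCH
  Word 4: 'tin' -> no
  Word 5: 'bin' -> no
  Word 6: 'rag' -> no
Total matches: 3

3


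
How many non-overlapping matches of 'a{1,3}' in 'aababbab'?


Pattern 'a{1,3}' matches between 1 and 3 consecutive a's (greedy).
String: 'aababbab'
Finding runs of a's and applying greedy matching:
  Run at pos 0: 'aa' (length 2)
  Run at pos 3: 'a' (length 1)
  Run at pos 6: 'a' (length 1)
Matches: ['aa', 'a', 'a']
Count: 3

3
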